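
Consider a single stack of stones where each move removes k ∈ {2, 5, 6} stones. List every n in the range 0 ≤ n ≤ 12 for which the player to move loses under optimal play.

Compute g(0), g(1), … for moves {2, 5, 6}:
g(0) = mex{} = 0
g(1) = mex{} = 0
g(2) = mex{0} = 1
g(3) = mex{0} = 1
g(4) = mex{1} = 0
g(5) = mex{0,1} = 2
g(6) = mex{0} = 1
g(7) = mex{0,1,2} = 3
g(8) = mex{1} = 0
g(9) = mex{0,1,3} = 2
g(10) = mex{0,2} = 1
g(11) = mex{1,2} = 0
g(12) = mex{1,3} = 0
The P-positions (g = 0) in 0..12 are 0, 1, 4, 8, 11, 12.

0, 1, 4, 8, 11, 12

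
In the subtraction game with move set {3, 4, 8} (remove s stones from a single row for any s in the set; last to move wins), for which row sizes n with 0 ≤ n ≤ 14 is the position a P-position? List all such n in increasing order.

0, 1, 2, 7, 12, 13, 14

Build the Grundy sequence with g(k) = mex{g(k−s) : s ∈ {3, 4, 8}, s ≤ k}:
k:     0  1  2  3  4  5  6  7  8  9 10 11 12 13 14
g(k):  0  0  0  1  1  1  2  0  2  3  1  3  0  0  0
The P-positions (g = 0) in 0..14 are 0, 1, 2, 7, 12, 13, 14.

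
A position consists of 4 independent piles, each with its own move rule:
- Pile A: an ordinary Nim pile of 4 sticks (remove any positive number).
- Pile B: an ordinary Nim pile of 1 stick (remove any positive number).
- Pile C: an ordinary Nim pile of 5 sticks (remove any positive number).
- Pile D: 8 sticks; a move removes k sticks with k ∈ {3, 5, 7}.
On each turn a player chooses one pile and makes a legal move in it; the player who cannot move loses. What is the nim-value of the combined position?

2

Pile A is a plain Nim pile of size 4, so its Grundy value is 4.
Pile B is a plain Nim pile of size 1, so its Grundy value is 1.
Pile C is a plain Nim pile of size 5, so its Grundy value is 5.
Grundy values for pile D (subtraction set {3, 5, 7}):
g(0) = mex{} = 0
g(1) = mex{} = 0
g(2) = mex{} = 0
g(3) = mex{0} = 1
g(4) = mex{0} = 1
g(5) = mex{0} = 1
g(6) = mex{0,1} = 2
g(7) = mex{0,1} = 2
g(8) = mex{0,1} = 2
So g(8) = 2.
By the Sprague-Grundy theorem, the Grundy value of a sum of independent games is the XOR of the component values.
Combined value = 4 XOR 1 XOR 5 XOR 2 = 2.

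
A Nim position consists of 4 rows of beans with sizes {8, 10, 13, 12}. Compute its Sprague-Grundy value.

Compute the nim-sum pairwise:
8 ^ 10 = 2
2 ^ 13 = 15
15 ^ 12 = 3

3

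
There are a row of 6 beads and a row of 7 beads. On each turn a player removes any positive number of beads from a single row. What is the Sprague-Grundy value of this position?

1

Nim-sum: 6 ^ 7 = 1.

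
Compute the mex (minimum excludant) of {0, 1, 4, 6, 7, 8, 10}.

2

The values 0, 1 are all present; 2 is the first non-negative integer missing from the set.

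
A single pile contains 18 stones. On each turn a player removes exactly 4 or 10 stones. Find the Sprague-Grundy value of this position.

1

Build the Grundy sequence with g(k) = mex{g(k−s) : s ∈ {4, 10}, s ≤ k}:
k:     0  1  2  3  4  5  6  7  8  9 10 11 12 13 14 15 16 17 18
g(k):  0  0  0  0  1  1  1  1  0  0  2  2  1  1  0  0  0  0  1
So g(18) = 1.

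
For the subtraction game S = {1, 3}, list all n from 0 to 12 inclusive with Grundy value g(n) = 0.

0, 2, 4, 6, 8, 10, 12

Grundy values for subtraction set {1, 3}:
k:     0  1  2  3  4  5  6  7  8  9 10 11 12
g(k):  0  1  0  1  0  1  0  1  0  1  0  1  0
The P-positions (g = 0) in 0..12 are 0, 2, 4, 6, 8, 10, 12.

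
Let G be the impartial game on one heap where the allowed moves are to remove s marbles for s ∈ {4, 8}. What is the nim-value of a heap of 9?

Grundy values for subtraction set {4, 8}:
g(0) = mex{} = 0
g(1) = mex{} = 0
g(2) = mex{} = 0
g(3) = mex{} = 0
g(4) = mex{0} = 1
g(5) = mex{0} = 1
g(6) = mex{0} = 1
g(7) = mex{0} = 1
g(8) = mex{0,1} = 2
g(9) = mex{0,1} = 2
So g(9) = 2.

2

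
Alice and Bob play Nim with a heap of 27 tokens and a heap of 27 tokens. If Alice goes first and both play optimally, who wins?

Bob wins

Compute the nim-sum pairwise:
27 ⊕ 27 = 0
The nim-sum is 0, so this is a P-position: the player to move is in a losing position under optimal play; Alice is about to move from it and so loses — Bob wins.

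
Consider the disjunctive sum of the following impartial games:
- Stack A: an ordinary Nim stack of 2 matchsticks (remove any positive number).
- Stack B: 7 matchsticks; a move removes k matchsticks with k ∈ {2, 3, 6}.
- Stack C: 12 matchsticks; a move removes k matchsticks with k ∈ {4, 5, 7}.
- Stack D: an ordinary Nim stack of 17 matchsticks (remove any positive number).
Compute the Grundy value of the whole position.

18

Stack A is a plain Nim stack of size 2, so its Grundy value is 2.
Build the Grundy sequence for stack B with g(k) = mex{g(k−s) : s ∈ {2, 3, 6}, s ≤ k}:
g(0) = mex{} = 0
g(1) = mex{} = 0
g(2) = mex{0} = 1
g(3) = mex{0} = 1
g(4) = mex{0,1} = 2
g(5) = mex{1} = 0
g(6) = mex{0,1,2} = 3
g(7) = mex{0,2} = 1
So g(7) = 1.
Build the Grundy sequence for stack C with g(k) = mex{g(k−s) : s ∈ {4, 5, 7}, s ≤ k}:
k:     0  1  2  3  4  5  6  7  8  9 10 11 12
g(k):  0  0  0  0  1  1  1  1  2  2  2  0  0
So g(12) = 0.
Stack D is a plain Nim stack of size 17, so its Grundy value is 17.
By the Sprague-Grundy theorem, the Grundy value of a sum of independent games is the XOR of the component values.
Combined value = 2 XOR 1 XOR 0 XOR 17 = 18.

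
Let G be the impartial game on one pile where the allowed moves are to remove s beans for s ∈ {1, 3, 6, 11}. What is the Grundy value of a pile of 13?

Compute g(0), g(1), … for moves {1, 3, 6, 11}:
k:     0  1  2  3  4  5  6  7  8  9 10 11 12 13
g(k):  0  1  0  1  0  1  2  3  2  0  1  3  4  2
So g(13) = 2.

2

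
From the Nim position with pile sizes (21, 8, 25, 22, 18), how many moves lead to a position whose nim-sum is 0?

0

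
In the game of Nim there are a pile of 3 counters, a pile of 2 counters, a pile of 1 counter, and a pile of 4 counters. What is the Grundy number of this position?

4

Nim-sum: 3 ^ 2 ^ 1 ^ 4 = 4.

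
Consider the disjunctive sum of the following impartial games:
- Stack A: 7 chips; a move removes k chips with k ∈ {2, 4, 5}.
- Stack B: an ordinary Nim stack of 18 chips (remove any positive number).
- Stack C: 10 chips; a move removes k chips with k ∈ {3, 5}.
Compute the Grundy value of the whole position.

18

Grundy values for stack A (subtraction set {2, 4, 5}):
g(0) = mex{} = 0
g(1) = mex{} = 0
g(2) = mex{0} = 1
g(3) = mex{0} = 1
g(4) = mex{0,1} = 2
g(5) = mex{0,1} = 2
g(6) = mex{0,1,2} = 3
g(7) = mex{1,2} = 0
So g(7) = 0.
Stack B is a plain Nim stack of size 18, so its Grundy value is 18.
Grundy values for stack C (subtraction set {3, 5}):
k:     0  1  2  3  4  5  6  7  8  9 10
g(k):  0  0  0  1  1  1  2  2  0  0  0
So g(10) = 0.
The value of a disjunctive sum is the nim-sum of the parts.
Combined value = 0 ⊕ 18 ⊕ 0 = 18.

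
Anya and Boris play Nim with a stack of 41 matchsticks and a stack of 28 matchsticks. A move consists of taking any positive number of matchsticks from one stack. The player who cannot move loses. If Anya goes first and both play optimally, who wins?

Write each in binary and XOR column by column:
  101001  (41)
  011100  (28)
  ------
  110101  (53)
The nim-sum is 53 ≠ 0, so this is an N-position: the player to move can win; Anya has a winning move.

Anya wins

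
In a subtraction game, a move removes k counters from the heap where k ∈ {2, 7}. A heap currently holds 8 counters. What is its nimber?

Build the Grundy sequence with g(k) = mex{g(k−s) : s ∈ {2, 7}, s ≤ k}:
k:     0  1  2  3  4  5  6  7  8
g(k):  0  0  1  1  0  0  1  1  2
So g(8) = 2.

2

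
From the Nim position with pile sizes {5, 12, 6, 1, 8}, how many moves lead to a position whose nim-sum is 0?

3

Compute the nim-sum pairwise:
5 XOR 12 = 9
9 XOR 6 = 15
15 XOR 1 = 14
14 XOR 8 = 6
The overall nim-sum is X = 6. A pile of size p has a winning move iff p XOR X < p (reduce it to p XOR X).
  5: 5 XOR 6 = 3 < 5 — winning move (to 3).
  12: 12 XOR 6 = 10 < 12 — winning move (to 10).
  6: 6 XOR 6 = 0 < 6 — winning move (to 0).
  1: 1 XOR 6 = 7 ≥ 1 — no move.
  8: 8 XOR 6 = 14 ≥ 8 — no move.
That gives 3 winning moves.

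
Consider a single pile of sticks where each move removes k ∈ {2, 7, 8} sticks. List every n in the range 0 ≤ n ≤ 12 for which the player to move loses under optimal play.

0, 1, 4, 5, 10

Grundy values for subtraction set {2, 7, 8}:
k:     0  1  2  3  4  5  6  7  8  9 10 11 12
g(k):  0  0  1  1  0  0  1  1  2  2  0  3  1
The P-positions (g = 0) in 0..12 are 0, 1, 4, 5, 10.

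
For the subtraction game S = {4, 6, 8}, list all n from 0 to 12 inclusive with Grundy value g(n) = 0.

0, 1, 2, 3, 12

Build the Grundy sequence with g(k) = mex{g(k−s) : s ∈ {4, 6, 8}, s ≤ k}:
k:     0  1  2  3  4  5  6  7  8  9 10 11 12
g(k):  0  0  0  0  1  1  1  1  2  2  2  2  0
The P-positions (g = 0) in 0..12 are 0, 1, 2, 3, 12.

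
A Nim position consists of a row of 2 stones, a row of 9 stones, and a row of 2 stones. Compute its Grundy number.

9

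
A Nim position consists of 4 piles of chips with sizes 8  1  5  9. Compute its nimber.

5

Bitwise XOR of the heap sizes:
  1000  (8)
  0001  (1)
  0101  (5)
  1001  (9)
  ----
  0101  (5)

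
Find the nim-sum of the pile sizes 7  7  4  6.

2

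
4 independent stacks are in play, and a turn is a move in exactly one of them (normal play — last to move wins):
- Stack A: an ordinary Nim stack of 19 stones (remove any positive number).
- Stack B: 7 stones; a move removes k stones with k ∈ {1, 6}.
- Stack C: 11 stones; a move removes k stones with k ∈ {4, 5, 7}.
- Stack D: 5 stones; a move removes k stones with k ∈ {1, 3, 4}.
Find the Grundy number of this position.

Stack A is a plain Nim stack of size 19, so its Grundy value is 19.
Build the Grundy sequence for stack B with g(k) = mex{g(k−s) : s ∈ {1, 6}, s ≤ k}:
g(0) = mex{} = 0
g(1) = mex{0} = 1
g(2) = mex{1} = 0
g(3) = mex{0} = 1
g(4) = mex{1} = 0
g(5) = mex{0} = 1
g(6) = mex{0,1} = 2
g(7) = mex{1,2} = 0
So g(7) = 0.
Grundy values for stack C (subtraction set {4, 5, 7}):
k:     0  1  2  3  4  5  6  7  8  9 10 11
g(k):  0  0  0  0  1  1  1  1  2  2  2  0
So g(11) = 0.
For stack D, compute g(0), g(1), … with moves {1, 3, 4}:
k:     0  1  2  3  4  5
g(k):  0  1  0  1  2  3
So g(5) = 3.
The value of a disjunctive sum is the nim-sum of the parts.
Combined value = 19 XOR 0 XOR 0 XOR 3 = 16.

16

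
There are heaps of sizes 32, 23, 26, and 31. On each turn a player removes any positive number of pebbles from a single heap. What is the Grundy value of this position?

Nim-sum: 32 XOR 23 XOR 26 XOR 31 = 50.

50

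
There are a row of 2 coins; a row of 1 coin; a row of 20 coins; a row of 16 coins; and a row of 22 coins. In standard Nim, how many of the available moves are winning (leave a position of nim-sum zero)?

3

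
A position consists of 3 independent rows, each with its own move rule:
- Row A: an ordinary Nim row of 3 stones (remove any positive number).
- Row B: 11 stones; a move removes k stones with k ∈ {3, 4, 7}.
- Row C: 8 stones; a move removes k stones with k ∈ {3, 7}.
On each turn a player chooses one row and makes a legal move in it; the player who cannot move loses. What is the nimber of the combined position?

Row A is a plain Nim row of size 3, so its Grundy value is 3.
Build the Grundy sequence for row B with g(k) = mex{g(k−s) : s ∈ {3, 4, 7}, s ≤ k}:
g(0) = mex{} = 0
g(1) = mex{} = 0
g(2) = mex{} = 0
g(3) = mex{0} = 1
g(4) = mex{0} = 1
g(5) = mex{0} = 1
g(6) = mex{0,1} = 2
g(7) = mex{0,1} = 2
g(8) = mex{0,1} = 2
g(9) = mex{0,1,2} = 3
g(10) = mex{1,2} = 0
g(11) = mex{1,2} = 0
So g(11) = 0.
Grundy values for row C (subtraction set {3, 7}):
k:     0  1  2  3  4  5  6  7  8
g(k):  0  0  0  1  1  1  0  2  2
So g(8) = 2.
By the Sprague-Grundy theorem, the Grundy value of a sum of independent games is the XOR of the component values.
Combined value = 3 ⊕ 0 ⊕ 2 = 1.

1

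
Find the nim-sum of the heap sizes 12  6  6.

Nim-sum: 12 XOR 6 XOR 6 = 12.

12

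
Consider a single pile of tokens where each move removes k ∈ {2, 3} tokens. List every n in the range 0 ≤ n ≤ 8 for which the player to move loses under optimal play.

0, 1, 5, 6

Grundy values for subtraction set {2, 3}:
k:     0  1  2  3  4  5  6  7  8
g(k):  0  0  1  1  2  0  0  1  1
The P-positions (g = 0) in 0..8 are 0, 1, 5, 6.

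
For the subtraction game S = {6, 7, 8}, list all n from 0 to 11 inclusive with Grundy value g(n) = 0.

0, 1, 2, 3, 4, 5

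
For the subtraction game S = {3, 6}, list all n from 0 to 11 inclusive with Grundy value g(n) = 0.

0, 1, 2, 9, 10, 11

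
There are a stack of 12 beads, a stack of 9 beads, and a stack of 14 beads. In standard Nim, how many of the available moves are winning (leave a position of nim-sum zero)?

3

Nim-sum: 12 ⊕ 9 ⊕ 14 = 11.
The overall nim-sum is X = 11. A stack of size p has a winning move iff p XOR X < p (reduce it to p XOR X).
  12: 12 XOR 11 = 7 < 12 — winning move (to 7).
  9: 9 XOR 11 = 2 < 9 — winning move (to 2).
  14: 14 XOR 11 = 5 < 14 — winning move (to 5).
That gives 3 winning moves.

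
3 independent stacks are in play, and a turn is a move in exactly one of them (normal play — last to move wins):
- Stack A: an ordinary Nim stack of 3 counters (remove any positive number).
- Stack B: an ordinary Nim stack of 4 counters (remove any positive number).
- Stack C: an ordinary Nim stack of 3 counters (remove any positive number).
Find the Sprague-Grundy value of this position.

Stack A is a plain Nim stack of size 3, so its Grundy value is 3.
Stack B is a plain Nim stack of size 4, so its Grundy value is 4.
Stack C is a plain Nim stack of size 3, so its Grundy value is 3.
By the Sprague-Grundy theorem, the Grundy value of a sum of independent games is the XOR of the component values.
Combined value = 3 XOR 4 XOR 3 = 4.

4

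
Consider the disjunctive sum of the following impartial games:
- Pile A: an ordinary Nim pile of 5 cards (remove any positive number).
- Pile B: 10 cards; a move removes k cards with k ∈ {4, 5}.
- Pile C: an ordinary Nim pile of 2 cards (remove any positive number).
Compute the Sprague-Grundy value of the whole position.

7

Pile A is a plain Nim pile of size 5, so its Grundy value is 5.
Grundy values for pile B (subtraction set {4, 5}):
g(0) = mex{} = 0
g(1) = mex{} = 0
g(2) = mex{} = 0
g(3) = mex{} = 0
g(4) = mex{0} = 1
g(5) = mex{0} = 1
g(6) = mex{0} = 1
g(7) = mex{0} = 1
g(8) = mex{0,1} = 2
g(9) = mex{1} = 0
g(10) = mex{1} = 0
So g(10) = 0.
Pile C is a plain Nim pile of size 2, so its Grundy value is 2.
The value of a disjunctive sum is the nim-sum of the parts.
Combined value = 5 ⊕ 0 ⊕ 2 = 7.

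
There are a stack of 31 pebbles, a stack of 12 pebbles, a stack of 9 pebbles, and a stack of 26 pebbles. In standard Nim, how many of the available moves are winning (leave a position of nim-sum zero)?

0

Compute the nim-sum pairwise:
31 XOR 12 = 19
19 XOR 9 = 26
26 XOR 26 = 0
The nim-sum is already 0, so every move leaves a nonzero nim-sum — there are no winning moves.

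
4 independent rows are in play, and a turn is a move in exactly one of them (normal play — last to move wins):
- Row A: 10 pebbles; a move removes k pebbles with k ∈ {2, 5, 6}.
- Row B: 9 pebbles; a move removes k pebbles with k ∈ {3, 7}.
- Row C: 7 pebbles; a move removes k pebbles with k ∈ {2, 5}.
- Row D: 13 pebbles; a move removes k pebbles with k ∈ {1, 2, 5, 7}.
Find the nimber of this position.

1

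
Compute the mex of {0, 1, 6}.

The values 0, 1 are all present; 2 is the first non-negative integer missing from the set.

2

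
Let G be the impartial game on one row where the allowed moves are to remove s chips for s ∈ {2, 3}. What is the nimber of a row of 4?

Grundy values for subtraction set {2, 3}:
g(0) = mex{} = 0
g(1) = mex{} = 0
g(2) = mex{0} = 1
g(3) = mex{0} = 1
g(4) = mex{0,1} = 2
So g(4) = 2.

2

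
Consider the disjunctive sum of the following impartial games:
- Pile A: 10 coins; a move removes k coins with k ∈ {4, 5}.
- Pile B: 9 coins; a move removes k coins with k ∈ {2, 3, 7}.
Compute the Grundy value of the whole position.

Grundy values for pile A (subtraction set {4, 5}):
k:     0  1  2  3  4  5  6  7  8  9 10
g(k):  0  0  0  0  1  1  1  1  2  0  0
So g(10) = 0.
Build the Grundy sequence for pile B with g(k) = mex{g(k−s) : s ∈ {2, 3, 7}, s ≤ k}:
k:     0  1  2  3  4  5  6  7  8  9
g(k):  0  0  1  1  2  0  0  1  1  2
So g(9) = 2.
The value of a disjunctive sum is the nim-sum of the parts.
Combined value = 0 ⊕ 2 = 2.

2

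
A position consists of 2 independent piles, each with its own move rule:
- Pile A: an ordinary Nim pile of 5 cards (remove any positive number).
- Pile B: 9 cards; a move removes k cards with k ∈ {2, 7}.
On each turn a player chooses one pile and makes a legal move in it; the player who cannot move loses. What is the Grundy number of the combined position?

Pile A is a plain Nim pile of size 5, so its Grundy value is 5.
Build the Grundy sequence for pile B with g(k) = mex{g(k−s) : s ∈ {2, 7}, s ≤ k}:
g(0) = mex{} = 0
g(1) = mex{} = 0
g(2) = mex{0} = 1
g(3) = mex{0} = 1
g(4) = mex{1} = 0
g(5) = mex{1} = 0
g(6) = mex{0} = 1
g(7) = mex{0} = 1
g(8) = mex{0,1} = 2
g(9) = mex{1} = 0
So g(9) = 0.
The value of a disjunctive sum is the nim-sum of the parts.
Combined value = 5 XOR 0 = 5.

5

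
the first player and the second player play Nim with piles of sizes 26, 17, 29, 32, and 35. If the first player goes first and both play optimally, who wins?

the first player wins

Compute the nim-sum pairwise:
26 ^ 17 = 11
11 ^ 29 = 22
22 ^ 32 = 54
54 ^ 35 = 21
The nim-sum is 21 ≠ 0, so this is an N-position: the player to move can win; the first player has a winning move.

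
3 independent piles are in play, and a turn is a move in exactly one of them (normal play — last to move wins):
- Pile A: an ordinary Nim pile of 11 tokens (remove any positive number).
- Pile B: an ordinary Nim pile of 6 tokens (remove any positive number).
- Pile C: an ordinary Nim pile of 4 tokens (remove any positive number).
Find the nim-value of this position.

Pile A is a plain Nim pile of size 11, so its Grundy value is 11.
Pile B is a plain Nim pile of size 6, so its Grundy value is 6.
Pile C is a plain Nim pile of size 4, so its Grundy value is 4.
By the Sprague-Grundy theorem, the Grundy value of a sum of independent games is the XOR of the component values.
Combined value = 11 XOR 6 XOR 4 = 9.

9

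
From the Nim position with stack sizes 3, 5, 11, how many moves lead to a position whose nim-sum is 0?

Bitwise XOR of the heap sizes:
  0011  (3)
  0101  (5)
  1011  (11)
  ----
  1101  (13)
The overall nim-sum is X = 13. A stack of size p has a winning move iff p XOR X < p (reduce it to p XOR X).
  3: 3 XOR 13 = 14 ≥ 3 — no move.
  5: 5 XOR 13 = 8 ≥ 5 — no move.
  11: 11 XOR 13 = 6 < 11 — winning move (to 6).
That gives 1 winning move.

1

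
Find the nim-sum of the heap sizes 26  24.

Compute the nim-sum pairwise:
26 ⊕ 24 = 2

2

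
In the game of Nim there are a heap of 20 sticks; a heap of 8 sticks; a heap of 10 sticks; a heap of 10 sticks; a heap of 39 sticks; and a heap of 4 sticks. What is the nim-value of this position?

63

Compute the nim-sum pairwise:
20 XOR 8 = 28
28 XOR 10 = 22
22 XOR 10 = 28
28 XOR 39 = 59
59 XOR 4 = 63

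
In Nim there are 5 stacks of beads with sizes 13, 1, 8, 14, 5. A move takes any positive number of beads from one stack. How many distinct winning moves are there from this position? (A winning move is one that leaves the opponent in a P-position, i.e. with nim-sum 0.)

Nim-sum: 13 ⊕ 1 ⊕ 8 ⊕ 14 ⊕ 5 = 15.
The overall nim-sum is X = 15. A stack of size p has a winning move iff p XOR X < p (reduce it to p XOR X).
  13: 13 XOR 15 = 2 < 13 — winning move (to 2).
  1: 1 XOR 15 = 14 ≥ 1 — no move.
  8: 8 XOR 15 = 7 < 8 — winning move (to 7).
  14: 14 XOR 15 = 1 < 14 — winning move (to 1).
  5: 5 XOR 15 = 10 ≥ 5 — no move.
That gives 3 winning moves.

3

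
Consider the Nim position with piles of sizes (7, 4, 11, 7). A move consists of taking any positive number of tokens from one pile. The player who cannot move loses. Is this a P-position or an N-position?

Write each in binary and XOR column by column:
  0111  (7)
  0100  (4)
  1011  (11)
  0111  (7)
  ----
  1111  (15)
The nim-sum is 15 ≠ 0, so this is an N-position: the player to move can win.

N-position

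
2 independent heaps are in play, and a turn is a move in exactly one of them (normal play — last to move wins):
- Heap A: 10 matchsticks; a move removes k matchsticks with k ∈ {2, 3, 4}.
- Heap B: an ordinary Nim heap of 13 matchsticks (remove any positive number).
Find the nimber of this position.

15

Grundy values for heap A (subtraction set {2, 3, 4}):
g(0) = mex{} = 0
g(1) = mex{} = 0
g(2) = mex{0} = 1
g(3) = mex{0} = 1
g(4) = mex{0,1} = 2
g(5) = mex{0,1} = 2
g(6) = mex{1,2} = 0
g(7) = mex{1,2} = 0
g(8) = mex{0,2} = 1
g(9) = mex{0,2} = 1
g(10) = mex{0,1} = 2
So g(10) = 2.
Heap B is a plain Nim heap of size 13, so its Grundy value is 13.
The value of a disjunctive sum is the nim-sum of the parts.
Combined value = 2 XOR 13 = 15.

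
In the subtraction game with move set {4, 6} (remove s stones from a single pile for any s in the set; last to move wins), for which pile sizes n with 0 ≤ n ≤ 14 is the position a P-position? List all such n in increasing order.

0, 1, 2, 3, 10, 11, 12, 13

Compute g(0), g(1), … for moves {4, 6}:
k:     0  1  2  3  4  5  6  7  8  9 10 11 12 13 14
g(k):  0  0  0  0  1  1  1  1  2  2  0  0  0  0  1
The P-positions (g = 0) in 0..14 are 0, 1, 2, 3, 10, 11, 12, 13.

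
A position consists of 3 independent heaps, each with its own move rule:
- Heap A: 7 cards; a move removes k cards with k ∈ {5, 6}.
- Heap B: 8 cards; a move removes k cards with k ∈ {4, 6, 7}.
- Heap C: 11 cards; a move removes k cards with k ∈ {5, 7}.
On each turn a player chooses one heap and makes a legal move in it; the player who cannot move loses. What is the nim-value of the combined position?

1

For heap A, compute g(0), g(1), … with moves {5, 6}:
k:     0  1  2  3  4  5  6  7
g(k):  0  0  0  0  0  1  1  1
So g(7) = 1.
Grundy values for heap B (subtraction set {4, 6, 7}):
g(0) = mex{} = 0
g(1) = mex{} = 0
g(2) = mex{} = 0
g(3) = mex{} = 0
g(4) = mex{0} = 1
g(5) = mex{0} = 1
g(6) = mex{0} = 1
g(7) = mex{0} = 1
g(8) = mex{0,1} = 2
So g(8) = 2.
Grundy values for heap C (subtraction set {5, 7}):
g(0) = mex{} = 0
g(1) = mex{} = 0
g(2) = mex{} = 0
g(3) = mex{} = 0
g(4) = mex{} = 0
g(5) = mex{0} = 1
g(6) = mex{0} = 1
g(7) = mex{0} = 1
g(8) = mex{0} = 1
g(9) = mex{0} = 1
g(10) = mex{0,1} = 2
g(11) = mex{0,1} = 2
So g(11) = 2.
By the Sprague-Grundy theorem, the Grundy value of a sum of independent games is the XOR of the component values.
Combined value = 1 XOR 2 XOR 2 = 1.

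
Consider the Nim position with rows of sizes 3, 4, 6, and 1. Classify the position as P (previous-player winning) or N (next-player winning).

P-position

Compute the nim-sum pairwise:
3 ⊕ 4 = 7
7 ⊕ 6 = 1
1 ⊕ 1 = 0
The nim-sum is 0, so this is a P-position: the player to move is in a losing position under optimal play.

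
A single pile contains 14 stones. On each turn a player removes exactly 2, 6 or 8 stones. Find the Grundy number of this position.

0

Grundy values for subtraction set {2, 6, 8}:
k:     0  1  2  3  4  5  6  7  8  9 10 11 12 13 14
g(k):  0  0  1  1  0  0  1  1  2  2  3  3  2  2  0
So g(14) = 0.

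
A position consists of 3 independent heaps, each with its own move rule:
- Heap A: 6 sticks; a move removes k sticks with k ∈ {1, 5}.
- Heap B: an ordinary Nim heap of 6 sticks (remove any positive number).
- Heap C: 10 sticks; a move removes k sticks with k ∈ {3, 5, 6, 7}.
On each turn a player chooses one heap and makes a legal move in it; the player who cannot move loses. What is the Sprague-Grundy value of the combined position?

Grundy values for heap A (subtraction set {1, 5}):
g(0) = mex{} = 0
g(1) = mex{0} = 1
g(2) = mex{1} = 0
g(3) = mex{0} = 1
g(4) = mex{1} = 0
g(5) = mex{0} = 1
g(6) = mex{1} = 0
So g(6) = 0.
Heap B is a plain Nim heap of size 6, so its Grundy value is 6.
Build the Grundy sequence for heap C with g(k) = mex{g(k−s) : s ∈ {3, 5, 6, 7}, s ≤ k}:
g(0) = mex{} = 0
g(1) = mex{} = 0
g(2) = mex{} = 0
g(3) = mex{0} = 1
g(4) = mex{0} = 1
g(5) = mex{0} = 1
g(6) = mex{0,1} = 2
g(7) = mex{0,1} = 2
g(8) = mex{0,1} = 2
g(9) = mex{0,1,2} = 3
g(10) = mex{1,2} = 0
So g(10) = 0.
By the Sprague-Grundy theorem, the Grundy value of a sum of independent games is the XOR of the component values.
Combined value = 0 XOR 6 XOR 0 = 6.

6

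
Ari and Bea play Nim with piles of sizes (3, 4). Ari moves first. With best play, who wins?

Write each in binary and XOR column by column:
  011  (3)
  100  (4)
  ---
  111  (7)
The nim-sum is 7 ≠ 0, so this is an N-position: the player to move can win; Ari has a winning move.

Ari wins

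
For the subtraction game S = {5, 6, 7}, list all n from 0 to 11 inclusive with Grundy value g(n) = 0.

0, 1, 2, 3, 4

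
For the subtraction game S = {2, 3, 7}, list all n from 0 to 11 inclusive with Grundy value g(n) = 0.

0, 1, 5, 6, 10, 11

Compute g(0), g(1), … for moves {2, 3, 7}:
g(0) = mex{} = 0
g(1) = mex{} = 0
g(2) = mex{0} = 1
g(3) = mex{0} = 1
g(4) = mex{0,1} = 2
g(5) = mex{1} = 0
g(6) = mex{1,2} = 0
g(7) = mex{0,2} = 1
g(8) = mex{0} = 1
g(9) = mex{0,1} = 2
g(10) = mex{1} = 0
g(11) = mex{1,2} = 0
The P-positions (g = 0) in 0..11 are 0, 1, 5, 6, 10, 11.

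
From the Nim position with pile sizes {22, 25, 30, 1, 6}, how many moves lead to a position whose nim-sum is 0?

3

In binary:
  10110  (22)
  11001  (25)
  11110  (30)
  00001  (1)
  00110  (6)
  -----
  10110  (22)
The overall nim-sum is X = 22. A pile of size p has a winning move iff p XOR X < p (reduce it to p XOR X).
  22: 22 XOR 22 = 0 < 22 — winning move (to 0).
  25: 25 XOR 22 = 15 < 25 — winning move (to 15).
  30: 30 XOR 22 = 8 < 30 — winning move (to 8).
  1: 1 XOR 22 = 23 ≥ 1 — no move.
  6: 6 XOR 22 = 16 ≥ 6 — no move.
That gives 3 winning moves.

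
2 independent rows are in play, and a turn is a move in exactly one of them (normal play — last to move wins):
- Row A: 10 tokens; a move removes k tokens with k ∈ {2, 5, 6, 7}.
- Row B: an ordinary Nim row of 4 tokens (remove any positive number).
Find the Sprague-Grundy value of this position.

7

Grundy values for row A (subtraction set {2, 5, 6, 7}):
k:     0  1  2  3  4  5  6  7  8  9 10
g(k):  0  0  1  1  0  2  1  3  2  2  3
So g(10) = 3.
Row B is a plain Nim row of size 4, so its Grundy value is 4.
By the Sprague-Grundy theorem, the Grundy value of a sum of independent games is the XOR of the component values.
Combined value = 3 XOR 4 = 7.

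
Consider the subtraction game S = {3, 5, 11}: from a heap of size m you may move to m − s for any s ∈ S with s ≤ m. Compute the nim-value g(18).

0

Grundy values for subtraction set {3, 5, 11}:
k:     0  1  2  3  4  5  6  7  8  9 10 11 12 13 14 15 16 17 18
g(k):  0  0  0  1  1  1  2  2  0  0  0  1  1  1  2  2  0  0  0
So g(18) = 0.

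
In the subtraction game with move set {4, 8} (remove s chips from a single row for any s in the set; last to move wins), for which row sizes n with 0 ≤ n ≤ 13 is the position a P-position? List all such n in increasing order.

0, 1, 2, 3, 12, 13

Compute g(0), g(1), … for moves {4, 8}:
g(0) = mex{} = 0
g(1) = mex{} = 0
g(2) = mex{} = 0
g(3) = mex{} = 0
g(4) = mex{0} = 1
g(5) = mex{0} = 1
g(6) = mex{0} = 1
g(7) = mex{0} = 1
g(8) = mex{0,1} = 2
g(9) = mex{0,1} = 2
g(10) = mex{0,1} = 2
g(11) = mex{0,1} = 2
g(12) = mex{1,2} = 0
g(13) = mex{1,2} = 0
The P-positions (g = 0) in 0..13 are 0, 1, 2, 3, 12, 13.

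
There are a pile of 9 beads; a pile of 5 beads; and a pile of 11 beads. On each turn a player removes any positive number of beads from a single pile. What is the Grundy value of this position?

Nim-sum: 9 ^ 5 ^ 11 = 7.

7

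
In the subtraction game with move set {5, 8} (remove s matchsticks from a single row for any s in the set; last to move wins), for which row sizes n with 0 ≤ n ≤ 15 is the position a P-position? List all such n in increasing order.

Grundy values for subtraction set {5, 8}:
k:     0  1  2  3  4  5  6  7  8  9 10 11 12 13 14 15
g(k):  0  0  0  0  0  1  1  1  1  1  2  2  2  0  0  0
The P-positions (g = 0) in 0..15 are 0, 1, 2, 3, 4, 13, 14, 15.

0, 1, 2, 3, 4, 13, 14, 15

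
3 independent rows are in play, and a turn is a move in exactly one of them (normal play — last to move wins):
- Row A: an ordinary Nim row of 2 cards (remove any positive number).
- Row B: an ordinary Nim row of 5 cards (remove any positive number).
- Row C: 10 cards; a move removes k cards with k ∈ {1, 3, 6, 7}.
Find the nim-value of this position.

Row A is a plain Nim row of size 2, so its Grundy value is 2.
Row B is a plain Nim row of size 5, so its Grundy value is 5.
Grundy values for row C (subtraction set {1, 3, 6, 7}):
k:     0  1  2  3  4  5  6  7  8  9 10
g(k):  0  1  0  1  0  1  2  3  2  3  2
So g(10) = 2.
By the Sprague-Grundy theorem, the Grundy value of a sum of independent games is the XOR of the component values.
Combined value = 2 ⊕ 5 ⊕ 2 = 5.

5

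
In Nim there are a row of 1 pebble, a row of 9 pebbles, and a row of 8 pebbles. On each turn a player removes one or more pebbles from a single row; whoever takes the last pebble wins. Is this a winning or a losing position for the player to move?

Losing position

Bitwise XOR of the heap sizes:
  0001  (1)
  1001  (9)
  1000  (8)
  ----
  0000  (0)
The nim-sum is 0, so this is a P-position: the player to move is in a losing position under optimal play.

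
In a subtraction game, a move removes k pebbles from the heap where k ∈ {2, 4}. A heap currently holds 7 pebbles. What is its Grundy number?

0

Grundy values for subtraction set {2, 4}:
g(0) = mex{} = 0
g(1) = mex{} = 0
g(2) = mex{0} = 1
g(3) = mex{0} = 1
g(4) = mex{0,1} = 2
g(5) = mex{0,1} = 2
g(6) = mex{1,2} = 0
g(7) = mex{1,2} = 0
So g(7) = 0.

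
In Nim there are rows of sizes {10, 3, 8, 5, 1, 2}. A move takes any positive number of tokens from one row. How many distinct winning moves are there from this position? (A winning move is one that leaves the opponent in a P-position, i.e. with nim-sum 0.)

Write each in binary and XOR column by column:
  1010  (10)
  0011  (3)
  1000  (8)
  0101  (5)
  0001  (1)
  0010  (2)
  ----
  0111  (7)
The overall nim-sum is X = 7. A row of size p has a winning move iff p XOR X < p (reduce it to p XOR X).
  10: 10 XOR 7 = 13 ≥ 10 — no move.
  3: 3 XOR 7 = 4 ≥ 3 — no move.
  8: 8 XOR 7 = 15 ≥ 8 — no move.
  5: 5 XOR 7 = 2 < 5 — winning move (to 2).
  1: 1 XOR 7 = 6 ≥ 1 — no move.
  2: 2 XOR 7 = 5 ≥ 2 — no move.
That gives 1 winning move.

1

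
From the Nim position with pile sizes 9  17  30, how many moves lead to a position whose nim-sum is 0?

1

Compute the nim-sum pairwise:
9 XOR 17 = 24
24 XOR 30 = 6
The overall nim-sum is X = 6. A pile of size p has a winning move iff p XOR X < p (reduce it to p XOR X).
  9: 9 XOR 6 = 15 ≥ 9 — no move.
  17: 17 XOR 6 = 23 ≥ 17 — no move.
  30: 30 XOR 6 = 24 < 30 — winning move (to 24).
That gives 1 winning move.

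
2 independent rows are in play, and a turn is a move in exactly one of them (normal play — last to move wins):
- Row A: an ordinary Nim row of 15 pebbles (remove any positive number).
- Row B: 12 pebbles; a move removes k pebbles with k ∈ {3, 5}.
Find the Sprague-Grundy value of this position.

Row A is a plain Nim row of size 15, so its Grundy value is 15.
For row B, compute g(0), g(1), … with moves {3, 5}:
k:     0  1  2  3  4  5  6  7  8  9 10 11 12
g(k):  0  0  0  1  1  1  2  2  0  0  0  1  1
So g(12) = 1.
By the Sprague-Grundy theorem, the Grundy value of a sum of independent games is the XOR of the component values.
Combined value = 15 ⊕ 1 = 14.

14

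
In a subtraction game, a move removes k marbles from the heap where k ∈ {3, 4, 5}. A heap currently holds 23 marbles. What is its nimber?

2

Grundy values for subtraction set {3, 4, 5}:
k:     0  1  2  3  4  5  6  7  8  9 10 11 12 13 14 15 16 17 18 19 20 21 22 23
g(k):  0  0  0  1  1  1  2  2  0  0  0  1  1  1  2  2  0  0  0  1  1  1  2  2
So g(23) = 2.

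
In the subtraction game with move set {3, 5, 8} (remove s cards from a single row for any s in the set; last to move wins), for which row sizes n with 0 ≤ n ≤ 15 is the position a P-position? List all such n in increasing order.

0, 1, 2, 11, 12, 13

Grundy values for subtraction set {3, 5, 8}:
k:     0  1  2  3  4  5  6  7  8  9 10 11 12 13 14 15
g(k):  0  0  0  1  1  1  2  2  2  3  3  0  0  0  1  1
The P-positions (g = 0) in 0..15 are 0, 1, 2, 11, 12, 13.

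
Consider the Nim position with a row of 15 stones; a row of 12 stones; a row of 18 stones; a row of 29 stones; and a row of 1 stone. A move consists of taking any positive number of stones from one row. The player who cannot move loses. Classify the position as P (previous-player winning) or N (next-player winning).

Bitwise XOR of the heap sizes:
  01111  (15)
  01100  (12)
  10010  (18)
  11101  (29)
  00001  (1)
  -----
  01101  (13)
The nim-sum is 13 ≠ 0, so this is an N-position: the player to move can win.

N-position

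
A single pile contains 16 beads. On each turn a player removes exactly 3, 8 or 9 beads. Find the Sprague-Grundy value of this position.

1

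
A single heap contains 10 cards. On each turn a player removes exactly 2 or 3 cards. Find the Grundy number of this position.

0

Build the Grundy sequence with g(k) = mex{g(k−s) : s ∈ {2, 3}, s ≤ k}:
k:     0  1  2  3  4  5  6  7  8  9 10
g(k):  0  0  1  1  2  0  0  1  1  2  0
So g(10) = 0.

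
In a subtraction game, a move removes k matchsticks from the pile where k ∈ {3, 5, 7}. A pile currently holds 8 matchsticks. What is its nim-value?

Build the Grundy sequence with g(k) = mex{g(k−s) : s ∈ {3, 5, 7}, s ≤ k}:
g(0) = mex{} = 0
g(1) = mex{} = 0
g(2) = mex{} = 0
g(3) = mex{0} = 1
g(4) = mex{0} = 1
g(5) = mex{0} = 1
g(6) = mex{0,1} = 2
g(7) = mex{0,1} = 2
g(8) = mex{0,1} = 2
So g(8) = 2.

2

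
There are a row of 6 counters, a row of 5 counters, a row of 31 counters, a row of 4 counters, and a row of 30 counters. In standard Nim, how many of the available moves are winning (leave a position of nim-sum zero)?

5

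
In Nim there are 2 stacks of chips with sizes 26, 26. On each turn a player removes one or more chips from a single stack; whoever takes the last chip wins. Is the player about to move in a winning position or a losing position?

Losing position

Nim-sum: 26 ^ 26 = 0.
The nim-sum is 0, so this is a P-position: the player to move is in a losing position under optimal play.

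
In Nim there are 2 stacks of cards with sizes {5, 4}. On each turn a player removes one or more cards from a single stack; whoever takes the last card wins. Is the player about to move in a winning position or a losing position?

Compute the nim-sum pairwise:
5 ⊕ 4 = 1
The nim-sum is 1 ≠ 0, so this is an N-position: the player to move can win.

Winning position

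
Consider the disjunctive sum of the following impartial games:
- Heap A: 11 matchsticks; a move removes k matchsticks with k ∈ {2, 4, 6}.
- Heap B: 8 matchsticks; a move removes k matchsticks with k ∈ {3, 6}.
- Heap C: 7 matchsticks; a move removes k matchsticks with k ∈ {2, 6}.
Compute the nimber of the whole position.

2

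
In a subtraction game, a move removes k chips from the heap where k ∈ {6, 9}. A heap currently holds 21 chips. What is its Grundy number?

1

Compute g(0), g(1), … for moves {6, 9}:
k:     0  1  2  3  4  5  6  7  8  9 10 11 12 13 14 15 16 17 18 19 20 21
g(k):  0  0  0  0  0  0  1  1  1  1  1  1  2  2  2  0  0  0  0  0  0  1
So g(21) = 1.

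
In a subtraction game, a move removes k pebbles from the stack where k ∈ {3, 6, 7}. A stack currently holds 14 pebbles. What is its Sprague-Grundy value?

1

Grundy values for subtraction set {3, 6, 7}:
g(0) = mex{} = 0
g(1) = mex{} = 0
g(2) = mex{} = 0
g(3) = mex{0} = 1
g(4) = mex{0} = 1
g(5) = mex{0} = 1
g(6) = mex{0,1} = 2
g(7) = mex{0,1} = 2
g(8) = mex{0,1} = 2
g(9) = mex{0,1,2} = 3
g(10) = mex{1,2} = 0
g(11) = mex{1,2} = 0
g(12) = mex{1,2,3} = 0
g(13) = mex{0,2} = 1
g(14) = mex{0,2} = 1
So g(14) = 1.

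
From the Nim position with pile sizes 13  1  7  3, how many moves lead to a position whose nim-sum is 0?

1

Bitwise XOR of the heap sizes:
  1101  (13)
  0001  (1)
  0111  (7)
  0011  (3)
  ----
  1000  (8)
The overall nim-sum is X = 8. A pile of size p has a winning move iff p XOR X < p (reduce it to p XOR X).
  13: 13 XOR 8 = 5 < 13 — winning move (to 5).
  1: 1 XOR 8 = 9 ≥ 1 — no move.
  7: 7 XOR 8 = 15 ≥ 7 — no move.
  3: 3 XOR 8 = 11 ≥ 3 — no move.
That gives 1 winning move.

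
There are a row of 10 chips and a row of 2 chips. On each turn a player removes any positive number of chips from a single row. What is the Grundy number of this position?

8

Nim-sum: 10 ⊕ 2 = 8.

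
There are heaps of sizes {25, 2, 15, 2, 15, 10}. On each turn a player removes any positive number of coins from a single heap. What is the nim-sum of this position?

19

In binary:
  11001  (25)
  00010  (2)
  01111  (15)
  00010  (2)
  01111  (15)
  01010  (10)
  -----
  10011  (19)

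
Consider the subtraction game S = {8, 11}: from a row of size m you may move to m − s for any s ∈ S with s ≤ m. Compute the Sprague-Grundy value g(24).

0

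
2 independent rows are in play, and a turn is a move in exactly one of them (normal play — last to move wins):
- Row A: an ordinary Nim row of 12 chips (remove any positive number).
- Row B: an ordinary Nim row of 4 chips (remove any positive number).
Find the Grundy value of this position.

8

Row A is a plain Nim row of size 12, so its Grundy value is 12.
Row B is a plain Nim row of size 4, so its Grundy value is 4.
The value of a disjunctive sum is the nim-sum of the parts.
Combined value = 12 ⊕ 4 = 8.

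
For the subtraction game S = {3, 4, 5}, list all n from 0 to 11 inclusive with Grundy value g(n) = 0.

0, 1, 2, 8, 9, 10

Compute g(0), g(1), … for moves {3, 4, 5}:
k:     0  1  2  3  4  5  6  7  8  9 10 11
g(k):  0  0  0  1  1  1  2  2  0  0  0  1
The P-positions (g = 0) in 0..11 are 0, 1, 2, 8, 9, 10.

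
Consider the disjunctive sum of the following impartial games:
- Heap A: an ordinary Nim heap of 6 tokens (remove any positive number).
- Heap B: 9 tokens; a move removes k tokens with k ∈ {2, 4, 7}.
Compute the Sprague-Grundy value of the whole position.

6

Heap A is a plain Nim heap of size 6, so its Grundy value is 6.
Build the Grundy sequence for heap B with g(k) = mex{g(k−s) : s ∈ {2, 4, 7}, s ≤ k}:
k:     0  1  2  3  4  5  6  7  8  9
g(k):  0  0  1  1  2  2  0  3  1  0
So g(9) = 0.
The value of a disjunctive sum is the nim-sum of the parts.
Combined value = 6 XOR 0 = 6.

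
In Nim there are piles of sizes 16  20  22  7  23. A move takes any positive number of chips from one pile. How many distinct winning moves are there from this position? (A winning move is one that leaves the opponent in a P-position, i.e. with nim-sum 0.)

3

Nim-sum: 16 ^ 20 ^ 22 ^ 7 ^ 23 = 2.
The overall nim-sum is X = 2. A pile of size p has a winning move iff p XOR X < p (reduce it to p XOR X).
  16: 16 XOR 2 = 18 ≥ 16 — no move.
  20: 20 XOR 2 = 22 ≥ 20 — no move.
  22: 22 XOR 2 = 20 < 22 — winning move (to 20).
  7: 7 XOR 2 = 5 < 7 — winning move (to 5).
  23: 23 XOR 2 = 21 < 23 — winning move (to 21).
That gives 3 winning moves.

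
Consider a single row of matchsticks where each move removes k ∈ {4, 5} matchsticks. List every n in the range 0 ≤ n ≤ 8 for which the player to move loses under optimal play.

0, 1, 2, 3

Build the Grundy sequence with g(k) = mex{g(k−s) : s ∈ {4, 5}, s ≤ k}:
k:     0  1  2  3  4  5  6  7  8
g(k):  0  0  0  0  1  1  1  1  2
The P-positions (g = 0) in 0..8 are 0, 1, 2, 3.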